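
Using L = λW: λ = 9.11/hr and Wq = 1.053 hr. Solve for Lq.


Lq = λWq = 9.11·1.053 = 9.5928

Final: 9.5928


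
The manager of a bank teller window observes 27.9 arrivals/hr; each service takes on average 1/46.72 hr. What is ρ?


ρ = λ/μ = 27.9/46.72 = 0.5972

Final: 0.5972


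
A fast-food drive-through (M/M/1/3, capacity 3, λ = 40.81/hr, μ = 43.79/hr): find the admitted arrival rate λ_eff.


ρ = 0.9319; P_K = (1−ρ)ρ^3/(1−ρ^4) = 0.224223
λ_eff = λ(1 − P_K) = 40.81·(1 − 0.224223) = 40.81·0.775777 = 31.6595 /hr

Final: 31.6595 /hr


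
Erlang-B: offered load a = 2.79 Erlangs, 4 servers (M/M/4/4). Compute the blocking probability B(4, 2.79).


B(c,a) = (a^c/c!) / Σ_{k=0}^{c} a^k/k!
a^4/4! = 2.524676
Σ terms (k=0..4): 1.00000 + 2.79000 + 3.89205 + 3.61961 + 2.52468 = 13.826332
B = 2.524676/13.826332 = 0.182599

Final: 0.182599


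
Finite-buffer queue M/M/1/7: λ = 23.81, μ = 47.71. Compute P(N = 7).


ρ = λ/μ = 23.81/47.71 = 0.4991
P_K = (1−ρ)ρ^K/(1−ρ^(K+1)) = (0.5009·0.007710)/(1 − 0.003848)
= 0.003862/0.996152 = 0.003877

Final: 0.003877


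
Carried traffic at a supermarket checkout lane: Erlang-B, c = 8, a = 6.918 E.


B(8,6.918) = 0.174104 (Erlang-B)
Carried load = a(1 − B) = 6.918·(1 − 0.174104) = 6.918·0.825896 = 5.7135 E

Final: 5.7135 Erlangs


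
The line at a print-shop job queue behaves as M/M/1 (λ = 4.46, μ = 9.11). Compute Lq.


ρ = 4.46/9.11 = 0.4896
Lq = ρ²/(1−ρ) = 0.2397/0.5104 = 0.4696

Final: 0.4696


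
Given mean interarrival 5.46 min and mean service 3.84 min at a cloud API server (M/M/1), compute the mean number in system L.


λ = 60/5.46 = 10.9890 /hr
μ = 60/3.84 = 15.6250 /hr
ρ = λ/μ = 10.9890/15.6250 = 0.7033
L = ρ/(1−ρ) = 0.7033/0.2967 = 2.3704

Final: 2.3704


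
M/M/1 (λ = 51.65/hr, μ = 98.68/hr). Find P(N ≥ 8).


ρ = 51.65/98.68 = 0.5234
P(N ≥ n) = ρ^n = 0.5234^8 = 0.005633

Final: 0.005633


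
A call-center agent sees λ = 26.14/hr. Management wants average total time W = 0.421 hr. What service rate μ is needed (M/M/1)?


W = 1/(μ−λ) ⇒ μ − λ = 1/W = 1/0.421 = 2.3753
μ = λ + 1/W = 26.14 + 2.3753 = 28.5153 per hr

Final: 28.5153 /hr


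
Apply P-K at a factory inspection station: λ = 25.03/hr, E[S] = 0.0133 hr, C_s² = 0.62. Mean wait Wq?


ρ = λ·E[S] = 25.03·0.0133 = 0.3329
E[S²] = E[S]²(1+C_s²) = 0.0133²·(1+0.62) = 0.0002866
Wq = λ·E[S²]/(2(1−ρ)) = 25.03·0.0002866/(2·0.6671) = 0.005376 hr

Final: 0.005376 hr


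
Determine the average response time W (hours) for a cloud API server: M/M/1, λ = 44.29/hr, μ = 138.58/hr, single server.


W = 1/(μ−λ) = 1/(138.58 − 44.29) = 1/94.29 = 0.01061 hr

Final: 0.01061 hr


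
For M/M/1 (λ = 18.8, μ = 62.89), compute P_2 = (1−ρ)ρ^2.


ρ = 18.8/62.89 = 0.2989
P_n = (1−ρ)·ρ^n = (1 − 0.2989)·0.2989^2 = 0.7011·0.089362 = 0.062649

Final: 0.062649


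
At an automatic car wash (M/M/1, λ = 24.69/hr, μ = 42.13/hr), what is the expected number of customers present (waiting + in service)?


ρ = λ/μ = 24.69/42.13 = 0.5860
L = ρ/(1−ρ) = 0.5860/(1 − 0.5860) = 0.5860/0.4140 = 1.4157

Final: 1.4157


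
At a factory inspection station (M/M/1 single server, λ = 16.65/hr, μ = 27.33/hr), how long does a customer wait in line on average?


ρ = 16.65/27.33 = 0.6092
Wq = ρ/(μ−λ) = 0.6092/(27.33 − 16.65) = 0.6092/10.68 = 0.05704 hr

Final: 0.05704 hr


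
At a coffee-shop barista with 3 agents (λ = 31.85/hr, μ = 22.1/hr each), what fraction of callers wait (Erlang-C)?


a = λ/μ = 1.4412; ρ = a/3 = 0.4804
P₀ = 0.225236 (from M/M/c formula)
C(c,a) = [a^c/(c!(1−ρ))]·P₀ = [2.99331/(6·0.5196)]·0.225236
= 0.96012·0.225236 = 0.216253

Final: 0.216253


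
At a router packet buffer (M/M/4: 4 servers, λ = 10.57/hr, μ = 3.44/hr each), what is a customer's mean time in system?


a = 3.0727; ρ = 0.7682; P₀ = 0.033728
Lq = P₀·a^c·ρ/(c!(1−ρ)²) = 1.79042
Wq = Lq/λ = 1.79042/10.57 = 0.16939 hr
W = Wq + 1/μ = 0.16939 + 0.29070 = 0.46008 hr

Final: 0.46008 hr


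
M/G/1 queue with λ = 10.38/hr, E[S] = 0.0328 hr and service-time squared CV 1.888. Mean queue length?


ρ = λ·E[S] = 10.38·0.0328 = 0.3405
Lq = ρ²(1+C_s²)/(2(1−ρ)) = 0.1159·(1+1.888)/(2·0.6595)
= 0.1159·2.8880/1.3191 = 0.25379

Final: 0.25379


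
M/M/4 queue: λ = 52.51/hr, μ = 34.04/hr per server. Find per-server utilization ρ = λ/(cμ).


ρ = λ/(cμ) = 52.51/(4·34.04) = 52.51/136.16 = 0.3856

Final: 0.3856


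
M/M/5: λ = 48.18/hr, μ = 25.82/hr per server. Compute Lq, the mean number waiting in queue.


a = λ/μ = 1.8660; ρ = a/5 = 0.3732
P₀ = 0.153946
Lq = P₀·a^c·ρ / (c!·(1−ρ)²) = 0.153946·22.62314·0.3732/(120·0.39288)
= 0.02757

Final: 0.02757


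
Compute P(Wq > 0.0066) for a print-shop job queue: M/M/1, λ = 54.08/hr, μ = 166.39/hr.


ρ = 54.08/166.39 = 0.3250
P(Wq > t) = ρ·e^{−(μ−λ)t} = 0.3250·e^{−0.7412}
= 0.3250·0.476520 = 0.154878

Final: 0.154878


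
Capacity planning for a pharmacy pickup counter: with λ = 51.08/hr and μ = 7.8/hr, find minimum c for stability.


Stability requires cμ > λ ⇔ c > λ/μ.
λ/μ = 51.08/7.8 = 6.5487
Minimum integer c = ⌊6.5487⌋ + 1 = 7
Check: 7·7.8 = 54.60 > 51.08, while 6·7.8 = 46.80 ≤ 51.08

Final: 7 servers


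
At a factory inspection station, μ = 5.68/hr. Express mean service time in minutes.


Mean service time = 1/μ = 1/5.68 hour = 0.17606 hour
In minutes: 0.17606 × 60 = 10.5634 min

Final: 10.5634 min


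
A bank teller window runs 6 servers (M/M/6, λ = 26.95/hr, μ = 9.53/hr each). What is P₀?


a = λ/μ = 26.95/9.53 = 2.8279; ρ = a/c = 0.4713
Σ_{k=0}^{5} a^k/k! (terms k=0..5) = 1.00000 + 2.82791 + 3.99854 + 3.76918 + 2.66472 + 1.50712 = 15.76747
Tail: a^6/(6!(1−ρ)) = 511.44061/(720·0.5287) = 1.34360
P₀ = 1/(15.76747 + 1.34360) = 1/17.11107 = 0.058442

Final: 0.058442


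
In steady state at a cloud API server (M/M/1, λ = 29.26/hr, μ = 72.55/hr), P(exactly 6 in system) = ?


ρ = 29.26/72.55 = 0.4033
P_n = (1−ρ)·ρ^n = (1 − 0.4033)·0.4033^6 = 0.5967·0.004303 = 0.002568

Final: 0.002568


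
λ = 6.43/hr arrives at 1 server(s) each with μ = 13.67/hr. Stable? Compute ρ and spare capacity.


Total capacity cμ = 1·13.67 = 13.67/hr
ρ = λ/(cμ) = 6.43/13.67 = 0.4704
Stable ⇔ ρ < 1: YES
Spare capacity = cμ − λ = 13.67 − 6.43 = 7.24/hr

Final: ρ = 0.4704; stable; margin = 7.24/hr


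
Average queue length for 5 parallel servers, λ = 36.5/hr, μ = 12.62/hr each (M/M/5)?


a = λ/μ = 2.8922; ρ = a/5 = 0.5784
P₀ = 0.052567
Lq = P₀·a^c·ρ / (c!·(1−ρ)²) = 0.052567·202.37998·0.5784/(120·0.17771)
= 0.28858

Final: 0.28858


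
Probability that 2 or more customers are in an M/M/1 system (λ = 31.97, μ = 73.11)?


ρ = 31.97/73.11 = 0.4373
P(N ≥ n) = ρ^n = 0.4373^2 = 0.191219

Final: 0.191219


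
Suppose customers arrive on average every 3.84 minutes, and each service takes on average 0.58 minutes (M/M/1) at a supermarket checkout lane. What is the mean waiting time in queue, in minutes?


λ = 60/3.84 = 15.6250 /hr
μ = 60/0.58 = 103.4483 /hr
ρ = λ/μ = 15.6250/103.4483 = 0.1510
Wq = ρ/(μ−λ) = 0.1510/(103.4483−15.6250) = 0.001720 hr
In minutes: 0.001720·60 = 0.1032 min

Final: 0.1032 min


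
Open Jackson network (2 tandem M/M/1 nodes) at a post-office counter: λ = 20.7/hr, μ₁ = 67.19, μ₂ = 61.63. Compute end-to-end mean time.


Each node sees arrival rate λ = 20.7/hr (tandem ⇒ throughput preserved).
W₁ = 1/(μ₁−λ) = 1/(67.19−20.7) = 0.02151 hr
W₂ = 1/(μ₂−λ) = 1/(61.63−20.7) = 0.02443 hr
W_total = W₁ + W₂ = 0.02151 + 0.02443 = 0.04594 hr

Final: 0.04594 hr


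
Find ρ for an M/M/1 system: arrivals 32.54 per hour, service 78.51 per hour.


ρ = λ/μ = 32.54/78.51 = 0.4145

Final: 0.4145


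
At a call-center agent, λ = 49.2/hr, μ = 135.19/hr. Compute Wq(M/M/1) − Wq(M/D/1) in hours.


ρ = 49.2/135.19 = 0.3639
Wq(M/M/1) = ρ/(μ−λ) = 0.3639/85.99 = 0.004232 hr
Wq(M/D/1) = ρ/(2(μ−λ)) = 0.002116 hr
Savings = 0.004232 − 0.002116 = 0.002116 hr

Final: 0.002116 hr


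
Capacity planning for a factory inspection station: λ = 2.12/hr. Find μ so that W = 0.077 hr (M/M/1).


W = 1/(μ−λ) ⇒ μ − λ = 1/W = 1/0.077 = 12.9870
μ = λ + 1/W = 2.12 + 12.9870 = 15.1070 per hr

Final: 15.1070 /hr


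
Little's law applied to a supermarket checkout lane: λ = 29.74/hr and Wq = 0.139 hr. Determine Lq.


Lq = λWq = 29.74·0.139 = 4.1339

Final: 4.1339


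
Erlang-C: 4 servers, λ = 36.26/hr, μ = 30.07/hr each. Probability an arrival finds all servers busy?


a = λ/μ = 1.2059; ρ = a/4 = 0.3015
P₀ = 0.298396 (from M/M/c formula)
C(c,a) = [a^c/(c!(1−ρ))]·P₀ = [2.11435/(24·0.6985)]·0.298396
= 0.12612·0.298396 = 0.037633

Final: 0.037633


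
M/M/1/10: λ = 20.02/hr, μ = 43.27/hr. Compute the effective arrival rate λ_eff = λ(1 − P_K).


ρ = 0.4627; P_K = (1−ρ)ρ^10/(1−ρ^11) = 0.0002416
λ_eff = λ(1 − P_K) = 20.02·(1 − 0.0002416) = 20.02·0.999758 = 20.0152 /hr

Final: 20.0152 /hr


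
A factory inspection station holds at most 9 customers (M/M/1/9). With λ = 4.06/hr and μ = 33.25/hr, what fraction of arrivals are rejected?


ρ = λ/μ = 4.06/33.25 = 0.1221
P_K = (1−ρ)ρ^K/(1−ρ^(K+1)) = (0.8779·0.000000006034)/(1 − 7.368e-10)
= 0.000000005297/1.000000 = 0.000000005297

Final: 0.000000005297


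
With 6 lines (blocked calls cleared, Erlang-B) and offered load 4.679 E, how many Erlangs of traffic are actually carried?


B(6,4.679) = 0.167650 (Erlang-B)
Carried load = a(1 − B) = 4.679·(1 − 0.167650) = 4.679·0.832350 = 3.8946 E

Final: 3.8946 Erlangs


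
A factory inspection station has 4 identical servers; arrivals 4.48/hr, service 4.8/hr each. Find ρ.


ρ = λ/(cμ) = 4.48/(4·4.8) = 4.48/19.20 = 0.2333

Final: 0.2333


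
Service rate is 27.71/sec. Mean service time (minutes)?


Mean service time = 1/μ = 1/27.71 second = 0.03609 second
In minutes: 0.03609 × 0.0166667 = 0.0006015 min

Final: 0.0006015 min


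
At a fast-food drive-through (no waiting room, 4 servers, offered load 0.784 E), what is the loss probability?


B(c,a) = (a^c/c!) / Σ_{k=0}^{c} a^k/k!
a^4/4! = 0.015742
Σ terms (k=0..4): 1.00000 + 0.78400 + 0.30733 + 0.08032 + 0.01574 = 2.187385
B = 0.015742/2.187385 = 0.007197

Final: 0.007197


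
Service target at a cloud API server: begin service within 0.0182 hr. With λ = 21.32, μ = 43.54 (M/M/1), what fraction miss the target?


ρ = 21.32/43.54 = 0.4897
P(Wq > t) = ρ·e^{−(μ−λ)t} = 0.4897·e^{−0.4044}
= 0.4897·0.667374 = 0.326790

Final: 0.326790


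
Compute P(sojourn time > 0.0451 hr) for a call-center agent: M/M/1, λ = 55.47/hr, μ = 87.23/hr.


W ~ Exponential(μ−λ) for M/M/1.
μ − λ = 87.23 − 55.47 = 31.7600
P(W > t) = e^{−(μ−λ)t} = e^{−1.4324} = 0.238741

Final: 0.238741


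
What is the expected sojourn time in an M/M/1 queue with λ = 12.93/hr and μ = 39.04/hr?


W = 1/(μ−λ) = 1/(39.04 − 12.93) = 1/26.11 = 0.03830 hr

Final: 0.03830 hr


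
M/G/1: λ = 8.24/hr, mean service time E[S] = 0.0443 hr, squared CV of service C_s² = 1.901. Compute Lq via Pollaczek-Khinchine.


ρ = λ·E[S] = 8.24·0.0443 = 0.3650
Lq = ρ²(1+C_s²)/(2(1−ρ)) = 0.1332·(1+1.901)/(2·0.6350)
= 0.1332·2.9010/1.2699 = 0.30439

Final: 0.30439


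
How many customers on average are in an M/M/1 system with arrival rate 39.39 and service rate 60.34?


ρ = λ/μ = 39.39/60.34 = 0.6528
L = ρ/(1−ρ) = 0.6528/(1 − 0.6528) = 0.6528/0.3472 = 1.8802

Final: 1.8802


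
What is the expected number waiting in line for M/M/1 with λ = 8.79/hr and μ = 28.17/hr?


ρ = 8.79/28.17 = 0.3120
Lq = ρ²/(1−ρ) = 0.09737/0.6880 = 0.1415

Final: 0.1415


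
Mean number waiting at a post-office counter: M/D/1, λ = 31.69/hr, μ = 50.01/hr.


ρ = 31.69/50.01 = 0.6337
M/D/1: Lq = ρ²/(2(1−ρ)) = 0.4015/(2·0.3663) = 0.54807

Final: 0.54807


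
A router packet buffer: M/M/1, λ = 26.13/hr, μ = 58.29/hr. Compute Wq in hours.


ρ = 26.13/58.29 = 0.4483
Wq = ρ/(μ−λ) = 0.4483/(58.29 − 26.13) = 0.4483/32.16 = 0.01394 hr

Final: 0.01394 hr


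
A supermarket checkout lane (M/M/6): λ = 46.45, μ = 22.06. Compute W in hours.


a = 2.1056; ρ = 0.3509; P₀ = 0.121524
Lq = P₀·a^c·ρ/(c!(1−ρ)²) = 0.01225
Wq = Lq/λ = 0.01225/46.45 = 0.0002638 hr
W = Wq + 1/μ = 0.0002638 + 0.04533 = 0.04559 hr

Final: 0.04559 hr


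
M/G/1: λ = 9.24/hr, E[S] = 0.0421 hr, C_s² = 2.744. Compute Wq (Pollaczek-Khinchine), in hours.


ρ = λ·E[S] = 9.24·0.0421 = 0.3890
E[S²] = E[S]²(1+C_s²) = 0.0421²·(1+2.744) = 0.006636
Wq = λ·E[S²]/(2(1−ρ)) = 9.24·0.006636/(2·0.6110) = 0.05018 hr

Final: 0.05018 hr


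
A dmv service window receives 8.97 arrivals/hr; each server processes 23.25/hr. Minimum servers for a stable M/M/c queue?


Stability requires cμ > λ ⇔ c > λ/μ.
λ/μ = 8.97/23.25 = 0.3858
Minimum integer c = ⌊0.3858⌋ + 1 = 1
Check: 1·23.25 = 23.25 > 8.97, while 0·23.25 = 0.00 ≤ 8.97

Final: 1 servers


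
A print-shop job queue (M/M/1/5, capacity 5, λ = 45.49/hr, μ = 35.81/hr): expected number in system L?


ρ = 45.49/35.81 = 1.2703
L = ρ[1 − (K+1)ρ^K + Kρ^(K+1)] / [(1−ρ)(1−ρ^(K+1))]
Numerator: 1.2703·(1 − 6·3.307943 + 5·4.202132) = 2.747692
Denominator: (-0.2703)·(-3.202132) = 0.865586
L = 2.747692/0.865586 = 3.1744

Final: 3.1744


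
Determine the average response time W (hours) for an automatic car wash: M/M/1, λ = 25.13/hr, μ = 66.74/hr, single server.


W = 1/(μ−λ) = 1/(66.74 − 25.13) = 1/41.61 = 0.02403 hr

Final: 0.02403 hr


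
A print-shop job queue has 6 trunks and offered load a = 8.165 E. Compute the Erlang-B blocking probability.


B(c,a) = (a^c/c!) / Σ_{k=0}^{c} a^k/k!
a^6/6! = 411.532973
Σ terms (k=0..6): 1.00000 + 8.16500 + 33.33361 + 90.72298 + 185.18829 + 302.41247 + 411.53297 = 1032.355328
B = 411.532973/1032.355328 = 0.398635

Final: 0.398635


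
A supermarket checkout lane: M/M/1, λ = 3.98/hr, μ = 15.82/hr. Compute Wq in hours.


ρ = 3.98/15.82 = 0.2516
Wq = ρ/(μ−λ) = 0.2516/(15.82 − 3.98) = 0.2516/11.84 = 0.02125 hr

Final: 0.02125 hr


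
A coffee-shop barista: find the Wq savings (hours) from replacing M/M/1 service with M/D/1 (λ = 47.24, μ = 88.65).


ρ = 47.24/88.65 = 0.5329
Wq(M/M/1) = ρ/(μ−λ) = 0.5329/41.41 = 0.01287 hr
Wq(M/D/1) = ρ/(2(μ−λ)) = 0.006434 hr
Savings = 0.01287 − 0.006434 = 0.006434 hr

Final: 0.006434 hr


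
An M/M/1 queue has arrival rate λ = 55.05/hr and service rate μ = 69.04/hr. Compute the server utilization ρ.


ρ = λ/μ = 55.05/69.04 = 0.7974

Final: 0.7974


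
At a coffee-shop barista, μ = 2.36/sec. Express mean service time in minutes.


Mean service time = 1/μ = 1/2.36 second = 0.42373 second
In minutes: 0.42373 × 0.0166667 = 0.007062 min

Final: 0.007062 min


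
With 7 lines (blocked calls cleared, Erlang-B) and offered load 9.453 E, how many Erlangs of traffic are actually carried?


B(7,9.453) = 0.383801 (Erlang-B)
Carried load = a(1 − B) = 9.453·(1 − 0.383801) = 9.453·0.616199 = 5.8249 E

Final: 5.8249 Erlangs


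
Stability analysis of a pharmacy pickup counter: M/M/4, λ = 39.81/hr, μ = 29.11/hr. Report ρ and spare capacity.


Total capacity cμ = 4·29.11 = 116.44/hr
ρ = λ/(cμ) = 39.81/116.44 = 0.3419
Stable ⇔ ρ < 1: YES
Spare capacity = cμ − λ = 116.44 − 39.81 = 76.63/hr

Final: ρ = 0.3419; stable; margin = 76.63/hr


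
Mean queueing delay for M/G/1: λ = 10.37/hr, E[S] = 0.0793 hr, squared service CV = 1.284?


ρ = λ·E[S] = 10.37·0.0793 = 0.8223
E[S²] = E[S]²(1+C_s²) = 0.0793²·(1+1.284) = 0.014363
Wq = λ·E[S²]/(2(1−ρ)) = 10.37·0.014363/(2·0.1777) = 0.41918 hr

Final: 0.41918 hr


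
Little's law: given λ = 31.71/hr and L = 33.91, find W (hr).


W = L/λ = 33.91/31.71 = 1.0694 hr

Final: 1.0694 hr


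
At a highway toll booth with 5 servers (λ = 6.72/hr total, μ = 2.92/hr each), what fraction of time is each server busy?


ρ = λ/(cμ) = 6.72/(5·2.92) = 6.72/14.60 = 0.4603

Final: 0.4603


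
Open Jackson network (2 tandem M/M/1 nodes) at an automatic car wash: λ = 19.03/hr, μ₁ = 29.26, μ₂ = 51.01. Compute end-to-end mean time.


Each node sees arrival rate λ = 19.03/hr (tandem ⇒ throughput preserved).
W₁ = 1/(μ₁−λ) = 1/(29.26−19.03) = 0.09775 hr
W₂ = 1/(μ₂−λ) = 1/(51.01−19.03) = 0.03127 hr
W_total = W₁ + W₂ = 0.09775 + 0.03127 = 0.12902 hr

Final: 0.12902 hr


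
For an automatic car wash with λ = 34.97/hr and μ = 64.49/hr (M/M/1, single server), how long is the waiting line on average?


ρ = 34.97/64.49 = 0.5423
Lq = ρ²/(1−ρ) = 0.2940/0.4577 = 0.6424

Final: 0.6424


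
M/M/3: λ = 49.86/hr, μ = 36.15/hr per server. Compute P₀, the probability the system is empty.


a = λ/μ = 49.86/36.15 = 1.3793; ρ = a/c = 0.4598
Σ_{k=0}^{2} a^k/k! (terms k=0..2) = 1.00000 + 1.37925 + 0.95117 = 3.33042
Tail: a^3/(3!(1−ρ)) = 2.62381/(6·0.5402) = 0.80944
P₀ = 1/(3.33042 + 0.80944) = 1/4.13987 = 0.241554

Final: 0.241554


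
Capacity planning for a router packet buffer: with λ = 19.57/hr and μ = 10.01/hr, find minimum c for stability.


Stability requires cμ > λ ⇔ c > λ/μ.
λ/μ = 19.57/10.01 = 1.9550
Minimum integer c = ⌊1.9550⌋ + 1 = 2
Check: 2·10.01 = 20.02 > 19.57, while 1·10.01 = 10.01 ≤ 19.57

Final: 2 servers


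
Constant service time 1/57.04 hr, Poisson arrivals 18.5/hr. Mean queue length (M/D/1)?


ρ = 18.5/57.04 = 0.3243
M/D/1: Lq = ρ²/(2(1−ρ)) = 0.1052/(2·0.6757) = 0.07784

Final: 0.07784


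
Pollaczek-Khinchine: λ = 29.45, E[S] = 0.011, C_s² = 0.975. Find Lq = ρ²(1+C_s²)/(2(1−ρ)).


ρ = λ·E[S] = 29.45·0.011 = 0.3239
Lq = ρ²(1+C_s²)/(2(1−ρ)) = 0.1049·(1+0.975)/(2·0.6761)
= 0.1049·1.9750/1.3521 = 0.15329

Final: 0.15329


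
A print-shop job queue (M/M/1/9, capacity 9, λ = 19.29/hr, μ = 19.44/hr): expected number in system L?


ρ = 19.29/19.44 = 0.9923
L = ρ[1 − (K+1)ρ^K + Kρ^(K+1)] / [(1−ρ)(1−ρ^(K+1))]
Numerator: 0.9923·(1 − 10·0.932661 + 9·0.925464) = 0.002551
Denominator: (0.007716)·(0.074536) = 0.0005751
L = 0.002551/0.0005751 = 4.4361

Final: 4.4361


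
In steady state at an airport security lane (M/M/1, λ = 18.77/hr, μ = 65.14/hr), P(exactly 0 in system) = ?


ρ = 18.77/65.14 = 0.2881
P_n = (1−ρ)·ρ^n = (1 − 0.2881)·0.2881^0 = 0.7119·1.000000 = 0.711851

Final: 0.711851


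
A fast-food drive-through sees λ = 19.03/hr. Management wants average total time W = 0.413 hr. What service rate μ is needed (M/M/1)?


W = 1/(μ−λ) ⇒ μ − λ = 1/W = 1/0.413 = 2.4213
μ = λ + 1/W = 19.03 + 2.4213 = 21.4513 per hr

Final: 21.4513 /hr


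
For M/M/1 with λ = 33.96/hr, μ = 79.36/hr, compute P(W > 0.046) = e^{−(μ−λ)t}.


W ~ Exponential(μ−λ) for M/M/1.
μ − λ = 79.36 − 33.96 = 45.4000
P(W > t) = e^{−(μ−λ)t} = e^{−2.0884} = 0.123885

Final: 0.123885


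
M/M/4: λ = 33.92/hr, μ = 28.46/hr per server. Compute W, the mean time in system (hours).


a = 1.1918; ρ = 0.2980; P₀ = 0.302661
Lq = P₀·a^c·ρ/(c!(1−ρ)²) = 0.01538
Wq = Lq/λ = 0.01538/33.92 = 0.0004535 hr
W = Wq + 1/μ = 0.0004535 + 0.03514 = 0.03559 hr

Final: 0.03559 hr


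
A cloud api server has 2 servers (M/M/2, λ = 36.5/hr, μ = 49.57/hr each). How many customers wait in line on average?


a = λ/μ = 0.7363; ρ = a/2 = 0.3682
P₀ = 0.461811
Lq = P₀·a^c·ρ / (c!·(1−ρ)²) = 0.461811·0.54219·0.3682/(2·0.39921)
= 0.11546

Final: 0.11546


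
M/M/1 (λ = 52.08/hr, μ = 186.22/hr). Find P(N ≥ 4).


ρ = 52.08/186.22 = 0.2797
P(N ≥ n) = ρ^n = 0.2797^4 = 0.006118

Final: 0.006118


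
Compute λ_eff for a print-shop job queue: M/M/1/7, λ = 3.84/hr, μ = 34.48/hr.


ρ = 0.1114; P_K = (1−ρ)ρ^7/(1−ρ^8) = 0.0000001888
λ_eff = λ(1 − P_K) = 3.84·(1 − 0.0000001888) = 3.84·1.000000 = 3.8400 /hr

Final: 3.8400 /hr


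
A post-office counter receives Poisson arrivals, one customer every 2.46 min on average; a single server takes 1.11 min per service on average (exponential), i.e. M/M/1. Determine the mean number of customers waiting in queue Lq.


λ = 60/2.46 = 24.3902 /hr
μ = 60/1.11 = 54.0541 /hr
ρ = λ/μ = 24.3902/54.0541 = 0.4512
Lq = ρ²/(1−ρ) = 0.2036/0.5488 = 0.3710

Final: 0.3710


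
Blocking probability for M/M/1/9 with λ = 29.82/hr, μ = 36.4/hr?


ρ = λ/μ = 29.82/36.4 = 0.8192
P_K = (1−ρ)ρ^K/(1−ρ^(K+1)) = (0.1808·0.166210)/(1 − 0.136164)
= 0.030046/0.863836 = 0.034782

Final: 0.034782


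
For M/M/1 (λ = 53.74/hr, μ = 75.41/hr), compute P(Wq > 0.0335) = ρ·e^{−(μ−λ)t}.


ρ = 53.74/75.41 = 0.7126
P(Wq > t) = ρ·e^{−(μ−λ)t} = 0.7126·e^{−0.7259}
= 0.7126·0.483867 = 0.344822

Final: 0.344822


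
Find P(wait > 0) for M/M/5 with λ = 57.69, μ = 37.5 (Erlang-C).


a = λ/μ = 1.5384; ρ = a/5 = 0.3077
P₀ = 0.214332 (from M/M/c formula)
C(c,a) = [a^c/(c!(1−ρ))]·P₀ = [8.61681/(120·0.6923)]·0.214332
= 0.10372·0.214332 = 0.022230

Final: 0.022230


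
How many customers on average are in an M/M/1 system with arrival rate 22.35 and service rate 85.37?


ρ = λ/μ = 22.35/85.37 = 0.2618
L = ρ/(1−ρ) = 0.2618/(1 − 0.2618) = 0.2618/0.7382 = 0.3546

Final: 0.3546


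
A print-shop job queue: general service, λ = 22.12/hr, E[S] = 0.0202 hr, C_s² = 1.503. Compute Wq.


ρ = λ·E[S] = 22.12·0.0202 = 0.4468
E[S²] = E[S]²(1+C_s²) = 0.0202²·(1+1.503) = 0.001021
Wq = λ·E[S²]/(2(1−ρ)) = 22.12·0.001021/(2·0.5532) = 0.02042 hr

Final: 0.02042 hr


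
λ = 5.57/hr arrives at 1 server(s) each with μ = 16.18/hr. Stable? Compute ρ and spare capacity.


Total capacity cμ = 1·16.18 = 16.18/hr
ρ = λ/(cμ) = 5.57/16.18 = 0.3443
Stable ⇔ ρ < 1: YES
Spare capacity = cμ − λ = 16.18 − 5.57 = 10.61/hr

Final: ρ = 0.3443; stable; margin = 10.61/hr


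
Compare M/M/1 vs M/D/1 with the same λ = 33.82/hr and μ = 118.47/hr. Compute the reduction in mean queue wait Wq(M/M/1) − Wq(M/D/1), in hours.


ρ = 33.82/118.47 = 0.2855
Wq(M/M/1) = ρ/(μ−λ) = 0.2855/84.65 = 0.003372 hr
Wq(M/D/1) = ρ/(2(μ−λ)) = 0.001686 hr
Savings = 0.003372 − 0.001686 = 0.001686 hr

Final: 0.001686 hr


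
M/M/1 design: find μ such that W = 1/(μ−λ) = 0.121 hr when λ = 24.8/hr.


W = 1/(μ−λ) ⇒ μ − λ = 1/W = 1/0.121 = 8.2645
μ = λ + 1/W = 24.8 + 8.2645 = 33.0645 per hr

Final: 33.0645 /hr


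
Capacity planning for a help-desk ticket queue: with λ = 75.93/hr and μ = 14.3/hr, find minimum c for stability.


Stability requires cμ > λ ⇔ c > λ/μ.
λ/μ = 75.93/14.3 = 5.3098
Minimum integer c = ⌊5.3098⌋ + 1 = 6
Check: 6·14.3 = 85.80 > 75.93, while 5·14.3 = 71.50 ≤ 75.93

Final: 6 servers


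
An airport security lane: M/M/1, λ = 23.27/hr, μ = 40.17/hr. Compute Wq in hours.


ρ = 23.27/40.17 = 0.5793
Wq = ρ/(μ−λ) = 0.5793/(40.17 − 23.27) = 0.5793/16.90 = 0.03428 hr

Final: 0.03428 hr


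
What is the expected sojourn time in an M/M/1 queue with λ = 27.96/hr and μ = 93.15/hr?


W = 1/(μ−λ) = 1/(93.15 − 27.96) = 1/65.19 = 0.01534 hr

Final: 0.01534 hr


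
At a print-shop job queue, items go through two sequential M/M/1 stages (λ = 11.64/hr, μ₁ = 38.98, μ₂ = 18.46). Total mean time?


Each node sees arrival rate λ = 11.64/hr (tandem ⇒ throughput preserved).
W₁ = 1/(μ₁−λ) = 1/(38.98−11.64) = 0.03658 hr
W₂ = 1/(μ₂−λ) = 1/(18.46−11.64) = 0.14663 hr
W_total = W₁ + W₂ = 0.03658 + 0.14663 = 0.18320 hr

Final: 0.18320 hr


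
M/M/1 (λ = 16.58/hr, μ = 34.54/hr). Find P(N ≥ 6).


ρ = 16.58/34.54 = 0.4800
P(N ≥ n) = ρ^n = 0.4800^6 = 0.012234

Final: 0.012234


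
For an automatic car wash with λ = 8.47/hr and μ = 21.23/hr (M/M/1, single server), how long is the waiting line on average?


ρ = 8.47/21.23 = 0.3990
Lq = ρ²/(1−ρ) = 0.1592/0.6010 = 0.2648

Final: 0.2648


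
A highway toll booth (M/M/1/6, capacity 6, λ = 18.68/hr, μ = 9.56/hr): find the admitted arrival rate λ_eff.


ρ = 1.9540; P_K = (1−ρ)ρ^6/(1−ρ^7) = 0.492754
λ_eff = λ(1 − P_K) = 18.68·(1 − 0.492754) = 18.68·0.507246 = 9.4754 /hr

Final: 9.4754 /hr


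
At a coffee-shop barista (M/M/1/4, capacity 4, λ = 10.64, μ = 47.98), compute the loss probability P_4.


ρ = λ/μ = 10.64/47.98 = 0.2218
P_K = (1−ρ)ρ^K/(1−ρ^(K+1)) = (0.7782·0.002418)/(1 − 0.0005363)
= 0.001882/0.999464 = 0.001883

Final: 0.001883


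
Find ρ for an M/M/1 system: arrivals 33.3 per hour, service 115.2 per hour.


ρ = λ/μ = 33.3/115.2 = 0.2891

Final: 0.2891


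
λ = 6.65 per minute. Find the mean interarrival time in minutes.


Mean interarrival time = 1/λ = 1/6.65 minute = 0.15038 minute
In minutes: 0.15038 × 1 = 0.1504 min

Final: 0.1504 min


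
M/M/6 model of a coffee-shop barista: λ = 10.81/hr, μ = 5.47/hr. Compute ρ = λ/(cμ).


ρ = λ/(cμ) = 10.81/(6·5.47) = 10.81/32.82 = 0.3294

Final: 0.3294


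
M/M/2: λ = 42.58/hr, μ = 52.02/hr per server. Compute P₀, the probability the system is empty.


a = λ/μ = 42.58/52.02 = 0.8185; ρ = a/c = 0.4093
Σ_{k=0}^{1} a^k/k! (terms k=0..1) = 1.00000 + 0.81853 = 1.81853
Tail: a^2/(2!(1−ρ)) = 0.66999/(2·0.5907) = 0.56709
P₀ = 1/(1.81853 + 0.56709) = 1/2.38562 = 0.419179

Final: 0.419179


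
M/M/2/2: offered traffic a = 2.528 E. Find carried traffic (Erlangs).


B(2,2.528) = 0.475265 (Erlang-B)
Carried load = a(1 − B) = 2.528·(1 − 0.475265) = 2.528·0.524735 = 1.3265 E

Final: 1.3265 Erlangs


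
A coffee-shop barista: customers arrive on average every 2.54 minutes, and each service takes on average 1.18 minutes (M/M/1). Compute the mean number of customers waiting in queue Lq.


λ = 60/2.54 = 23.6220 /hr
μ = 60/1.18 = 50.8475 /hr
ρ = λ/μ = 23.6220/50.8475 = 0.4646
Lq = ρ²/(1−ρ) = 0.2158/0.5354 = 0.4031

Final: 0.4031


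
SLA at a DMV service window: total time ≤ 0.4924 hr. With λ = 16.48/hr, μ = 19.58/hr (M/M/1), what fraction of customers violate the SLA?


W ~ Exponential(μ−λ) for M/M/1.
μ − λ = 19.58 − 16.48 = 3.1000
P(W > t) = e^{−(μ−λ)t} = e^{−1.5264} = 0.217308

Final: 0.217308


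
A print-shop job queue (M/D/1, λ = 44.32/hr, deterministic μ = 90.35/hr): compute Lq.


ρ = 44.32/90.35 = 0.4905
M/D/1: Lq = ρ²/(2(1−ρ)) = 0.2406/(2·0.5095) = 0.23616

Final: 0.23616


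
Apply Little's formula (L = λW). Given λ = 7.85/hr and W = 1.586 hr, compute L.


L = λW = 7.85·1.586 = 12.4501

Final: 12.4501


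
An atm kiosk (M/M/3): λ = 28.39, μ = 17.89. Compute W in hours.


a = 1.5869; ρ = 0.5290; P₀ = 0.190109
Lq = P₀·a^c·ρ/(c!(1−ρ)²) = 0.30190
Wq = Lq/λ = 0.30190/28.39 = 0.01063 hr
W = Wq + 1/μ = 0.01063 + 0.05590 = 0.06653 hr

Final: 0.06653 hr


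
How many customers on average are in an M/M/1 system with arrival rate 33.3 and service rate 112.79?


ρ = λ/μ = 33.3/112.79 = 0.2952
L = ρ/(1−ρ) = 0.2952/(1 − 0.2952) = 0.2952/0.7048 = 0.4189

Final: 0.4189


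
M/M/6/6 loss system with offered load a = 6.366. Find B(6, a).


B(c,a) = (a^c/c!) / Σ_{k=0}^{c} a^k/k!
a^6/6! = 92.441569
Σ terms (k=0..6): 1.00000 + 6.36600 + 20.26298 + 42.99804 + 68.43138 + 87.12683 + 92.44157 = 318.626799
B = 92.441569/318.626799 = 0.290125

Final: 0.290125


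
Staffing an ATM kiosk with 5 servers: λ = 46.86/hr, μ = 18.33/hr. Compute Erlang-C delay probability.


a = λ/μ = 2.5565; ρ = a/5 = 0.5113
P₀ = 0.075469 (from M/M/c formula)
C(c,a) = [a^c/(c!(1−ρ))]·P₀ = [109.19408/(120·0.4887)]·0.075469
= 1.86196·0.075469 = 0.140519

Final: 0.140519


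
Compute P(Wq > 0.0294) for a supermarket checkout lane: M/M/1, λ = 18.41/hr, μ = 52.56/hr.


ρ = 18.41/52.56 = 0.3503
P(Wq > t) = ρ·e^{−(μ−λ)t} = 0.3503·e^{−1.0040}
= 0.3503·0.366407 = 0.128340

Final: 0.128340


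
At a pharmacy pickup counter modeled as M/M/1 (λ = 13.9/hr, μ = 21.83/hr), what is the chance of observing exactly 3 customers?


ρ = 13.9/21.83 = 0.6367
P_n = (1−ρ)·ρ^n = (1 − 0.6367)·0.6367^3 = 0.3633·0.258157 = 0.093778

Final: 0.093778


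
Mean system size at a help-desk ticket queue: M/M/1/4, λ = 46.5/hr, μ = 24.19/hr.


ρ = 46.5/24.19 = 1.9223
L = ρ[1 − (K+1)ρ^K + Kρ^(K+1)] / [(1−ρ)(1−ρ^(K+1))]
Numerator: 1.9223·(1 − 5·13.654265 + 4·26.247348) = 72.504752
Denominator: (-0.9223)·(-25.247348) = 23.285173
L = 72.504752/23.285173 = 3.1138

Final: 3.1138


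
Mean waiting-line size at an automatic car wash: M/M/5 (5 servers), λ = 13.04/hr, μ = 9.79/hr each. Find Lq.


a = λ/μ = 1.3320; ρ = a/5 = 0.2664
P₀ = 0.263736
Lq = P₀·a^c·ρ / (c!·(1−ρ)²) = 0.263736·4.19251·0.2664/(120·0.53818)
= 0.004561

Final: 0.004561


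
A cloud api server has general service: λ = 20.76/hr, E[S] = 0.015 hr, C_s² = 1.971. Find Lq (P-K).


ρ = λ·E[S] = 20.76·0.015 = 0.3114
Lq = ρ²(1+C_s²)/(2(1−ρ)) = 0.09697·(1+1.971)/(2·0.6886)
= 0.09697·2.9710/1.3772 = 0.20919

Final: 0.20919


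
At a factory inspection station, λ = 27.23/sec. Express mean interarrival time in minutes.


Mean interarrival time = 1/λ = 1/27.23 second = 0.03672 second
In minutes: 0.03672 × 0.0166667 = 0.0006121 min

Final: 0.0006121 min


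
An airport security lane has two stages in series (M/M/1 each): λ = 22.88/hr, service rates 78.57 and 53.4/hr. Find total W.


Each node sees arrival rate λ = 22.88/hr (tandem ⇒ throughput preserved).
W₁ = 1/(μ₁−λ) = 1/(78.57−22.88) = 0.01796 hr
W₂ = 1/(μ₂−λ) = 1/(53.4−22.88) = 0.03277 hr
W_total = W₁ + W₂ = 0.01796 + 0.03277 = 0.05072 hr

Final: 0.05072 hr


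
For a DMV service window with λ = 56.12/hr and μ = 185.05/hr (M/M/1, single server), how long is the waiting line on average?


ρ = 56.12/185.05 = 0.3033
Lq = ρ²/(1−ρ) = 0.09197/0.6967 = 0.1320

Final: 0.1320


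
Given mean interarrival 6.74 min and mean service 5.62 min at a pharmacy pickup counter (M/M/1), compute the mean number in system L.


λ = 60/6.74 = 8.9021 /hr
μ = 60/5.62 = 10.6762 /hr
ρ = λ/μ = 8.9021/10.6762 = 0.8338
L = ρ/(1−ρ) = 0.8338/0.1662 = 5.0179

Final: 5.0179


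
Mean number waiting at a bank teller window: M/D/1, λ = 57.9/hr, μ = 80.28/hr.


ρ = 57.9/80.28 = 0.7212
M/D/1: Lq = ρ²/(2(1−ρ)) = 0.5202/(2·0.2788) = 0.93295

Final: 0.93295


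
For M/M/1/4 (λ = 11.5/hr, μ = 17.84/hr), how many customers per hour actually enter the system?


ρ = 0.6446; P_K = (1−ρ)ρ^4/(1−ρ^5) = 0.069048
λ_eff = λ(1 − P_K) = 11.5·(1 − 0.069048) = 11.5·0.930952 = 10.7059 /hr

Final: 10.7059 /hr


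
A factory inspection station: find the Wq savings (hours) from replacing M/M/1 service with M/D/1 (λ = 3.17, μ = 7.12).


ρ = 3.17/7.12 = 0.4452
Wq(M/M/1) = ρ/(μ−λ) = 0.4452/3.95 = 0.11272 hr
Wq(M/D/1) = ρ/(2(μ−λ)) = 0.05636 hr
Savings = 0.11272 − 0.05636 = 0.05636 hr

Final: 0.05636 hr


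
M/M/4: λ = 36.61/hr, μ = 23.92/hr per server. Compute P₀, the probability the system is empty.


a = λ/μ = 36.61/23.92 = 1.5305; ρ = a/c = 0.3826
Σ_{k=0}^{3} a^k/k! (terms k=0..3) = 1.00000 + 1.53052 + 1.17124 + 0.59754 = 4.29930
Tail: a^4/(4!(1−ρ)) = 5.48724/(24·0.6174) = 0.37034
P₀ = 1/(4.29930 + 0.37034) = 1/4.66964 = 0.214149

Final: 0.214149


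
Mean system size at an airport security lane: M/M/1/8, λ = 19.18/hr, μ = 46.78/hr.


ρ = 19.18/46.78 = 0.4100
L = ρ[1 − (K+1)ρ^K + Kρ^(K+1)] / [(1−ρ)(1−ρ^(K+1))]
Numerator: 0.4100·(1 − 9·0.0007986 + 8·0.0003274) = 0.408131
Denominator: (0.5900)·(0.999673) = 0.589803
L = 0.408131/0.589803 = 0.6920

Final: 0.6920


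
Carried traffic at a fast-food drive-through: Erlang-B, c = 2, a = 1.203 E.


B(2,1.203) = 0.247251 (Erlang-B)
Carried load = a(1 − B) = 1.203·(1 − 0.247251) = 1.203·0.752749 = 0.9056 E

Final: 0.9056 Erlangs


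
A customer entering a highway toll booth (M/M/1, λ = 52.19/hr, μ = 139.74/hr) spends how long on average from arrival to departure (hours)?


W = 1/(μ−λ) = 1/(139.74 − 52.19) = 1/87.55 = 0.01142 hr

Final: 0.01142 hr


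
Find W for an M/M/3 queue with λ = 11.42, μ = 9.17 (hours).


a = 1.2454; ρ = 0.4151; P₀ = 0.280016
Lq = P₀·a^c·ρ/(c!(1−ρ)²) = 0.10939
Wq = Lq/λ = 0.10939/11.42 = 0.009579 hr
W = Wq + 1/μ = 0.009579 + 0.10905 = 0.11863 hr

Final: 0.11863 hr


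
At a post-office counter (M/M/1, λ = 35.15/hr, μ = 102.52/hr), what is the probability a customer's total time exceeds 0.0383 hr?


W ~ Exponential(μ−λ) for M/M/1.
μ − λ = 102.52 − 35.15 = 67.3700
P(W > t) = e^{−(μ−λ)t} = e^{−2.5803} = 0.075753

Final: 0.075753


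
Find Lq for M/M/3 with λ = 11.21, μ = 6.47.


a = λ/μ = 1.7326; ρ = a/3 = 0.5775
P₀ = 0.159096
Lq = P₀·a^c·ρ / (c!·(1−ρ)²) = 0.159096·5.20121·0.5775/(6·0.17847)
= 0.44629

Final: 0.44629


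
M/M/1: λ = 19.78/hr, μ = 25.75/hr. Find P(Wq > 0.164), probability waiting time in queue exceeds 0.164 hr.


ρ = 19.78/25.75 = 0.7682
P(Wq > t) = ρ·e^{−(μ−λ)t} = 0.7682·e^{−0.9791}
= 0.7682·0.375657 = 0.288563

Final: 0.288563


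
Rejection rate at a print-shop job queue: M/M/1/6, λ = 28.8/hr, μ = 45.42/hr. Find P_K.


ρ = λ/μ = 28.8/45.42 = 0.6341
P_K = (1−ρ)ρ^K/(1−ρ^(K+1)) = (0.3659·0.064994)/(1 − 0.041211)
= 0.023782/0.958789 = 0.024805

Final: 0.024805


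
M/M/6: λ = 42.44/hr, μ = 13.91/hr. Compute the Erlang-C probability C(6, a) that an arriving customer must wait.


a = λ/μ = 3.0510; ρ = a/6 = 0.5085
P₀ = 0.046442 (from M/M/c formula)
C(c,a) = [a^c/(c!(1−ρ))]·P₀ = [806.65805/(720·0.4915)]·0.046442
= 2.27950·0.046442 = 0.105864

Final: 0.105864


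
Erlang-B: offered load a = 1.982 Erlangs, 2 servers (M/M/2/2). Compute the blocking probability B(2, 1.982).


B(c,a) = (a^c/c!) / Σ_{k=0}^{c} a^k/k!
a^2/2! = 1.964162
Σ terms (k=0..2): 1.00000 + 1.98200 + 1.96416 = 4.946162
B = 1.964162/4.946162 = 0.397108

Final: 0.397108


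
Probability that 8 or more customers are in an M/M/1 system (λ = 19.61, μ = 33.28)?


ρ = 19.61/33.28 = 0.5892
P(N ≥ n) = ρ^n = 0.5892^8 = 0.014533

Final: 0.014533


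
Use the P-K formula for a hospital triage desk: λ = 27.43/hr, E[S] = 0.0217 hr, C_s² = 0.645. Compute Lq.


ρ = λ·E[S] = 27.43·0.0217 = 0.5952
Lq = ρ²(1+C_s²)/(2(1−ρ)) = 0.3543·(1+0.645)/(2·0.4048)
= 0.3543·1.6450/0.8095 = 0.71995

Final: 0.71995


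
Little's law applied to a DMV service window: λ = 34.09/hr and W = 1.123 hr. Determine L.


L = λW = 34.09·1.123 = 38.2831

Final: 38.2831


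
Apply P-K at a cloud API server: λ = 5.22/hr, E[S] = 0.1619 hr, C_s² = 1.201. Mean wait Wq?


ρ = λ·E[S] = 5.22·0.1619 = 0.8451
E[S²] = E[S]²(1+C_s²) = 0.1619²·(1+1.201) = 0.057692
Wq = λ·E[S²]/(2(1−ρ)) = 5.22·0.057692/(2·0.1549) = 0.97219 hr

Final: 0.97219 hr


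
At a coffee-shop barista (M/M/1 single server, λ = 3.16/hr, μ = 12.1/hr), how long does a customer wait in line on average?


ρ = 3.16/12.1 = 0.2612
Wq = ρ/(μ−λ) = 0.2612/(12.1 − 3.16) = 0.2612/8.94 = 0.02921 hr

Final: 0.02921 hr


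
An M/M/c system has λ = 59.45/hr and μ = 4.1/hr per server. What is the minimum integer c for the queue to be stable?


Stability requires cμ > λ ⇔ c > λ/μ.
λ/μ = 59.45/4.1 = 14.5000
Minimum integer c = ⌊14.5000⌋ + 1 = 15
Check: 15·4.1 = 61.50 > 59.45, while 14·4.1 = 57.40 ≤ 59.45

Final: 15 servers


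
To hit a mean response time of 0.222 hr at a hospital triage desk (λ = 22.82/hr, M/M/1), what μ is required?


W = 1/(μ−λ) ⇒ μ − λ = 1/W = 1/0.222 = 4.5045
μ = λ + 1/W = 22.82 + 4.5045 = 27.3245 per hr

Final: 27.3245 /hr


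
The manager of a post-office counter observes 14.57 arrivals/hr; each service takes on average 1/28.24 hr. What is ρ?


ρ = λ/μ = 14.57/28.24 = 0.5159

Final: 0.5159


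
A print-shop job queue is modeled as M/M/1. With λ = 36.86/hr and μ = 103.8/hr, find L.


ρ = λ/μ = 36.86/103.8 = 0.3551
L = ρ/(1−ρ) = 0.3551/(1 − 0.3551) = 0.3551/0.6449 = 0.5506

Final: 0.5506


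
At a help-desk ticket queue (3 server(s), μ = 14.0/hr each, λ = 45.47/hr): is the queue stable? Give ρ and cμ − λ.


Total capacity cμ = 3·14.0 = 42.00/hr
ρ = λ/(cμ) = 45.47/42.00 = 1.0826
Stable ⇔ ρ < 1: NO
Spare capacity = cμ − λ = 42.00 − 45.47 = -3.47/hr

Final: ρ = 1.0826; unstable; margin = -3.47/hr


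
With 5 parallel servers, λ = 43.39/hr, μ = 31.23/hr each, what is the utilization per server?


ρ = λ/(cμ) = 43.39/(5·31.23) = 43.39/156.15 = 0.2779

Final: 0.2779


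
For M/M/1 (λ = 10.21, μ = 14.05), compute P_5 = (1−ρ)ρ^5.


ρ = 10.21/14.05 = 0.7267
P_n = (1−ρ)·ρ^n = (1 − 0.7267)·0.7267^5 = 0.2733·0.202650 = 0.055386

Final: 0.055386


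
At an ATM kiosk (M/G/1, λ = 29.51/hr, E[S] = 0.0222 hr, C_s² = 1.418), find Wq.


ρ = λ·E[S] = 29.51·0.0222 = 0.6551
E[S²] = E[S]²(1+C_s²) = 0.0222²·(1+1.418) = 0.001192
Wq = λ·E[S²]/(2(1−ρ)) = 29.51·0.001192/(2·0.3449) = 0.05098 hr

Final: 0.05098 hr


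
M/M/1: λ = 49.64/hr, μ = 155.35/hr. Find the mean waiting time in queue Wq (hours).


ρ = 49.64/155.35 = 0.3195
Wq = ρ/(μ−λ) = 0.3195/(155.35 − 49.64) = 0.3195/105.71 = 0.003023 hr

Final: 0.003023 hr


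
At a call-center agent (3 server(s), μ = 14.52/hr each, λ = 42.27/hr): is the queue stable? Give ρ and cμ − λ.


Total capacity cμ = 3·14.52 = 43.56/hr
ρ = λ/(cμ) = 42.27/43.56 = 0.9704
Stable ⇔ ρ < 1: YES
Spare capacity = cμ − λ = 43.56 − 42.27 = 1.29/hr

Final: ρ = 0.9704; stable; margin = 1.29/hr


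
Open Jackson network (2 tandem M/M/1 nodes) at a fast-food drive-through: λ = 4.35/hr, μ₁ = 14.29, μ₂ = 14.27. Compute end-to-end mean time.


Each node sees arrival rate λ = 4.35/hr (tandem ⇒ throughput preserved).
W₁ = 1/(μ₁−λ) = 1/(14.29−4.35) = 0.10060 hr
W₂ = 1/(μ₂−λ) = 1/(14.27−4.35) = 0.10081 hr
W_total = W₁ + W₂ = 0.10060 + 0.10081 = 0.20141 hr

Final: 0.20141 hr


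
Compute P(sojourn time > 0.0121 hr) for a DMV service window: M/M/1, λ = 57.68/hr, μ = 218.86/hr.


W ~ Exponential(μ−λ) for M/M/1.
μ − λ = 218.86 − 57.68 = 161.1800
P(W > t) = e^{−(μ−λ)t} = e^{−1.9503} = 0.142235

Final: 0.142235


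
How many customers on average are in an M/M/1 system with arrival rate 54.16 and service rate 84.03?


ρ = λ/μ = 54.16/84.03 = 0.6445
L = ρ/(1−ρ) = 0.6445/(1 − 0.6445) = 0.6445/0.3555 = 1.8132

Final: 1.8132


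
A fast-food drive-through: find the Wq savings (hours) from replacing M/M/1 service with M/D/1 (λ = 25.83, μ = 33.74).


ρ = 25.83/33.74 = 0.7656
Wq(M/M/1) = ρ/(μ−λ) = 0.7656/7.91 = 0.09678 hr
Wq(M/D/1) = ρ/(2(μ−λ)) = 0.04839 hr
Savings = 0.09678 − 0.04839 = 0.04839 hr

Final: 0.04839 hr


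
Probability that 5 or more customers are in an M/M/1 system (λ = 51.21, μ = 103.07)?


ρ = 51.21/103.07 = 0.4968
P(N ≥ n) = ρ^n = 0.4968^5 = 0.030277

Final: 0.030277


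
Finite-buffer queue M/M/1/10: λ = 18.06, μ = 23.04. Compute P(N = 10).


ρ = λ/μ = 18.06/23.04 = 0.7839
P_K = (1−ρ)ρ^K/(1−ρ^(K+1)) = (0.2161·0.087569)/(1 − 0.068642)
= 0.018928/0.931358 = 0.020323

Final: 0.020323


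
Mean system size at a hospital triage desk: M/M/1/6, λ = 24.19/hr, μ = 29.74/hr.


ρ = 24.19/29.74 = 0.8134
L = ρ[1 − (K+1)ρ^K + Kρ^(K+1)] / [(1−ρ)(1−ρ^(K+1))]
Numerator: 0.8134·(1 − 7·0.289581 + 6·0.235540) = 0.314108
Denominator: (0.1866)·(0.764460) = 0.142662
L = 0.314108/0.142662 = 2.2018

Final: 2.2018
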